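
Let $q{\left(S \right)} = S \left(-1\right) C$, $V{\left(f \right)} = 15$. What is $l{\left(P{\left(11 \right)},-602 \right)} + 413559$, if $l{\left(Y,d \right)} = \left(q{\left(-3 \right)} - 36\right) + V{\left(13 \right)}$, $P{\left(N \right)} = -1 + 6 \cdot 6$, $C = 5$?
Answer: $413553$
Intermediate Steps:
$q{\left(S \right)} = - 5 S$ ($q{\left(S \right)} = S \left(-1\right) 5 = - S 5 = - 5 S$)
$P{\left(N \right)} = 35$ ($P{\left(N \right)} = -1 + 36 = 35$)
$l{\left(Y,d \right)} = -6$ ($l{\left(Y,d \right)} = \left(\left(-5\right) \left(-3\right) - 36\right) + 15 = \left(15 - 36\right) + 15 = -21 + 15 = -6$)
$l{\left(P{\left(11 \right)},-602 \right)} + 413559 = -6 + 413559 = 413553$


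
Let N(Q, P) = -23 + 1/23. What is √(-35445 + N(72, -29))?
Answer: 13*I*√111021/23 ≈ 188.33*I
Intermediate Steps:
N(Q, P) = -528/23 (N(Q, P) = -23 + 1/23 = -528/23)
√(-35445 + N(72, -29)) = √(-35445 - 528/23) = √(-815763/23) = 13*I*√111021/23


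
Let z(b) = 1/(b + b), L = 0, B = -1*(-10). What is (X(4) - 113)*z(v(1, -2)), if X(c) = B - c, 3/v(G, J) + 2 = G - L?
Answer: 107/6 ≈ 17.833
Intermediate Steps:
B = 10
v(G, J) = 3/(-2 + G) (v(G, J) = 3/(-2 + (G - 1*0)) = 3/(-2 + (G + 0)) = 3/(-2 + G))
z(b) = 1/(2*b)
X(c) = 10 - c
(X(4) - 113)*z(v(1, -2)) = ((10 - 1*4) - 113)*(1/(2*((3/(-2 + 1))))) = ((10 - 4) - 113)*(1/(2*((3/(-1))))) = (6 - 113)*(1/(2*((3*(-1))))) = -107/(2*(-3)) = -107*(-1)/(2*3) = -107*(-⅙) = 107/6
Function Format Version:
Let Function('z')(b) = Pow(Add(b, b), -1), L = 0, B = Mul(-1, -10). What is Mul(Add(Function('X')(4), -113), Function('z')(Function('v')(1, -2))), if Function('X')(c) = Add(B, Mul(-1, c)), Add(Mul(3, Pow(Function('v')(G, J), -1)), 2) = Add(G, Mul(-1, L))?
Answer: Rational(107, 6) ≈ 17.833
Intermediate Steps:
B = 10
Function('v')(G, J) = Mul(3, Pow(Add(-2, G), -1)) (Function('v')(G, J) = Mul(3, Pow(Add(-2, Add(G, Mul(-1, 0))), -1)) = Mul(3, Pow(Add(-2, Add(G, 0)), -1)) = Mul(3, Pow(Add(-2, G), -1)))
Function('z')(b) = Mul(Rational(1, 2), Pow(b, -1)) (Function('z')(b) = Pow(Mul(2, b), -1) = Mul(Rational(1, 2), Pow(b, -1)))
Function('X')(c) = Add(10, Mul(-1, c))
Mul(Add(Function('X')(4), -113), Function('z')(Function('v')(1, -2))) = Mul(Add(Add(10, Mul(-1, 4)), -113), Mul(Rational(1, 2), Pow(Mul(3, Pow(Add(-2, 1), -1)), -1))) = Mul(Add(Add(10, -4), -113), Mul(Rational(1, 2), Pow(Mul(3, Pow(-1, -1)), -1))) = Mul(Add(6, -113), Mul(Rational(1, 2), Pow(Mul(3, -1), -1))) = Mul(-107, Mul(Rational(1, 2), Pow(-3, -1))) = Mul(-107, Mul(Rational(1, 2), Rational(-1, 3))) = Mul(-107, Rational(-1, 6)) = Rational(107, 6)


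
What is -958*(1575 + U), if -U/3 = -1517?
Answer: -5868708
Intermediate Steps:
U = 4551 (U = -3*(-1517) = 4551)
-958*(1575 + U) = -958*(1575 + 4551) = -958*6126 = -5868708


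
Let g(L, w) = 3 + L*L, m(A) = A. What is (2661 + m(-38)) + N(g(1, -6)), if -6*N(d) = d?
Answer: 7867/3 ≈ 2622.3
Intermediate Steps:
g(L, w) = 3 + L**2
N(d) = -d/6
(2661 + m(-38)) + N(g(1, -6)) = (2661 - 38) - (3 + 1**2)/6 = 2623 - (3 + 1)/6 = 2623 - 1/6*4 = 2623 - 2/3 = 7867/3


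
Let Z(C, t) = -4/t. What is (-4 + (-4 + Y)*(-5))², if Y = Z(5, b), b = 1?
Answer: 1296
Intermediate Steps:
Y = -4 (Y = -4/1 = -4*1 = -4)
(-4 + (-4 + Y)*(-5))² = (-4 + (-4 - 4)*(-5))² = (-4 - 8*(-5))² = (-4 + 40)² = 36² = 1296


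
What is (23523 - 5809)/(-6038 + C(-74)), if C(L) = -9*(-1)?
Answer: -17714/6029 ≈ -2.9381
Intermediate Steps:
C(L) = 9
(23523 - 5809)/(-6038 + C(-74)) = (23523 - 5809)/(-6038 + 9) = 17714/(-6029) = 17714*(-1/6029) = -17714/6029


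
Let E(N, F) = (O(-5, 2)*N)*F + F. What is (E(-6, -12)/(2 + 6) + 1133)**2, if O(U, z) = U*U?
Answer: 7360369/4 ≈ 1.8401e+6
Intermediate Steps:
O(U, z) = U**2
E(N, F) = F + 25*F*N (E(N, F) = ((-5)**2*N)*F + F = (25*N)*F + F = 25*F*N + F = F + 25*F*N)
(E(-6, -12)/(2 + 6) + 1133)**2 = ((-12*(1 + 25*(-6)))/(2 + 6) + 1133)**2 = ((-12*(1 - 150))/8 + 1133)**2 = ((-12*(-149))/8 + 1133)**2 = ((1/8)*1788 + 1133)**2 = (447/2 + 1133)**2 = (2713/2)**2 = 7360369/4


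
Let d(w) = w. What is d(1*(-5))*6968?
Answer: -34840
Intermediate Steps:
d(1*(-5))*6968 = (1*(-5))*6968 = -5*6968 = -34840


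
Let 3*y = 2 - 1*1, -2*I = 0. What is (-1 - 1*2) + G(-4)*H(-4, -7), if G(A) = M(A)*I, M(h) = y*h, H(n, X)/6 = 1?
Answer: -3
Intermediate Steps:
I = 0 (I = -1/2*0 = 0)
H(n, X) = 6 (H(n, X) = 6*1 = 6)
y = 1/3 (y = (2 - 1*1)/3 = (2 - 1)/3 = (1/3)*1 = 1/3 ≈ 0.33333)
M(h) = h/3
G(A) = 0 (G(A) = (A/3)*0 = 0)
(-1 - 1*2) + G(-4)*H(-4, -7) = (-1 - 1*2) + 0*6 = (-1 - 2) + 0 = -3 + 0 = -3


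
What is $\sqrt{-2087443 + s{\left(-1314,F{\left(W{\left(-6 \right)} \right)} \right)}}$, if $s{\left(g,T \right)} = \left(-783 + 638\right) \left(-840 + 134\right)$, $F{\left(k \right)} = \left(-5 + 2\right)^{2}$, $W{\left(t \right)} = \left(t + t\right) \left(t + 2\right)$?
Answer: $i \sqrt{1985073} \approx 1408.9 i$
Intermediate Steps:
$W{\left(t \right)} = 2 t \left(2 + t\right)$
$F{\left(k \right)} = 9$ ($F{\left(k \right)} = \left(-3\right)^{2} = 9$)
$s{\left(g,T \right)} = 102370$ ($s{\left(g,T \right)} = \left(-145\right) \left(-706\right) = 102370$)
$\sqrt{-2087443 + s{\left(-1314,F{\left(W{\left(-6 \right)} \right)} \right)}} = \sqrt{-2087443 + 102370} = \sqrt{-1985073} = i \sqrt{1985073}$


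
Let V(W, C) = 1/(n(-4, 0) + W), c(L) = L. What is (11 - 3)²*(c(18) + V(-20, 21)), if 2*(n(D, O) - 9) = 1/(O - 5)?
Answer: 127232/111 ≈ 1146.2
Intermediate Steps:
n(D, O) = 9 + 1/(2*(-5 + O)) (n(D, O) = 9 + 1/(2*(O - 5)) = 9 + 1/(2*(-5 + O)))
V(W, C) = 1/(89/10 + W) (V(W, C) = 1/((-89 + 18*0)/(2*(-5 + 0)) + W) = 1/((½)*(-89 + 0)/(-5) + W) = 1/((½)*(-⅕)*(-89) + W) = 1/(89/10 + W))
(11 - 3)²*(c(18) + V(-20, 21)) = (11 - 3)²*(18 + 10/(89 + 10*(-20))) = 8²*(18 + 10/(89 - 200)) = 64*(18 + 10/(-111)) = 64*(18 + 10*(-1/111)) = 64*(18 - 10/111) = 64*(1988/111) = 127232/111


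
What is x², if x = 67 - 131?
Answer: 4096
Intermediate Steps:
x = -64
x² = (-64)² = 4096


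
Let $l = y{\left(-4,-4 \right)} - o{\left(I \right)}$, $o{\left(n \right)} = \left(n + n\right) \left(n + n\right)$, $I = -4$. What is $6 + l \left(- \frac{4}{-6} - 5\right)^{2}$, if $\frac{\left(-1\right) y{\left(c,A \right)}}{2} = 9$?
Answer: $- \frac{13804}{9} \approx -1533.8$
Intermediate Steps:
$y{\left(c,A \right)} = -18$ ($y{\left(c,A \right)} = \left(-2\right) 9 = -18$)
$o{\left(n \right)} = 4 n^{2}$ ($o{\left(n \right)} = 2 n 2 n = 4 n^{2}$)
$l = -82$ ($l = -18 - 4 \left(-4\right)^{2} = -18 - 4 \cdot 16 = -18 - 64 = -82$)
$6 + l \left(- \frac{4}{-6} - 5\right)^{2} = 6 - 82 \left(- \frac{4}{-6} - 5\right)^{2} = 6 - 82 \left(\left(-4\right) \left(- \frac{1}{6}\right) - 5\right)^{2} = 6 - 82 \left(\frac{2}{3} - 5\right)^{2} = 6 - 82 \left(- \frac{13}{3}\right)^{2} = 6 - \frac{13858}{9} = - \frac{13804}{9}$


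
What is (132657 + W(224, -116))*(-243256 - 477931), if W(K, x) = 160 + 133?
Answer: -95881811650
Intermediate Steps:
W(K, x) = 293
(132657 + W(224, -116))*(-243256 - 477931) = (132657 + 293)*(-243256 - 477931) = 132950*(-721187) = -95881811650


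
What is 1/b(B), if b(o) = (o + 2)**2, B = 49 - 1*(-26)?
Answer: 1/5929 ≈ 0.00016866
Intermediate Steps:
B = 75 (B = 49 + 26 = 75)
b(o) = (2 + o)**2
1/b(B) = 1/((2 + 75)**2) = 1/(77**2) = 1/5929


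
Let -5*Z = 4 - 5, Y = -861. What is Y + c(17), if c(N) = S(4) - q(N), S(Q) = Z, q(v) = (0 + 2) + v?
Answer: -4399/5 ≈ -879.80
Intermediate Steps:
Z = 1/5 (Z = -(4 - 5)/5 = -1/5*(-1) = 1/5 ≈ 0.20000)
q(v) = 2 + v
S(Q) = 1/5
c(N) = -9/5 - N (c(N) = 1/5 - (2 + N) = 1/5 + (-2 - N) = -9/5 - N)
Y + c(17) = -861 + (-9/5 - 1*17) = -861 + (-9/5 - 17) = -861 - 94/5 = -4399/5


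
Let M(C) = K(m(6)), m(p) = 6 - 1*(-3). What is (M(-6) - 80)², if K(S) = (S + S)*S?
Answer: 6724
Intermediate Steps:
m(p) = 9 (m(p) = 6 + 3 = 9)
K(S) = 2*S² (K(S) = (2*S)*S = 2*S²)
M(C) = 162 (M(C) = 2*9² = 2*81 = 162)
(M(-6) - 80)² = (162 - 80)² = 82² = 6724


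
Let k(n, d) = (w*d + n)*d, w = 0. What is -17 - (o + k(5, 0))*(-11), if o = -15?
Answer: -182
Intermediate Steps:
k(n, d) = d*n (k(n, d) = (0*d + n)*d = (0 + n)*d = n*d = d*n)
-17 - (o + k(5, 0))*(-11) = -17 - (-15 + 0*5)*(-11) = -17 - (-15 + 0)*(-11) = -17 - (-15)*(-11) = -17 - 1*165 = -17 - 165 = -182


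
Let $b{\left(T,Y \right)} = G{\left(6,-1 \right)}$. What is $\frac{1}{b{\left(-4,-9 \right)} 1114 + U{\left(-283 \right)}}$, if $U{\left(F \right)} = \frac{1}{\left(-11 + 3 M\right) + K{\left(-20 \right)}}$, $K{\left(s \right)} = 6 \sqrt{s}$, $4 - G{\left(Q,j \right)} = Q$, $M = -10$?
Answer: $- \frac{5349469}{11918708281} + \frac{12 i \sqrt{5}}{11918708281} \approx -0.00044883 + 2.2513 \cdot 10^{-9} i$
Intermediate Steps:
$G{\left(Q,j \right)} = 4 - Q$
$b{\left(T,Y \right)} = -2$ ($b{\left(T,Y \right)} = 4 - 6 = -2$)
$U{\left(F \right)} = \frac{1}{-41 + 12 i \sqrt{5}}$ ($U{\left(F \right)} = \frac{1}{\left(-11 + 3 \left(-10\right)\right) + 6 \sqrt{-20}} = \frac{1}{\left(-11 - 30\right) + 6 \cdot 2 i \sqrt{5}} = \frac{1}{-41 + 12 i \sqrt{5}}$)
$\frac{1}{b{\left(-4,-9 \right)} 1114 + U{\left(-283 \right)}} = \frac{1}{\left(-2\right) 1114 - \left(\frac{41}{2401} + \frac{12 i \sqrt{5}}{2401}\right)} = \frac{1}{-2228 - \left(\frac{41}{2401} + \frac{12 i \sqrt{5}}{2401}\right)} = \frac{1}{- \frac{5349469}{2401} - \frac{12 i \sqrt{5}}{2401}}$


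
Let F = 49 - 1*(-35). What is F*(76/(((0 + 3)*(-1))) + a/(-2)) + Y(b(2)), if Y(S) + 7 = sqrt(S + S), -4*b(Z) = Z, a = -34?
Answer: -707 + I ≈ -707.0 + 1.0*I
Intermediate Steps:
b(Z) = -Z/4
F = 84 (F = 49 + 35 = 84)
Y(S) = -7 + sqrt(2)*sqrt(S) (Y(S) = -7 + sqrt(S + S) = -7 + sqrt(2*S) = -7 + sqrt(2)*sqrt(S))
F*(76/(((0 + 3)*(-1))) + a/(-2)) + Y(b(2)) = 84*(76/(((0 + 3)*(-1))) - 34/(-2)) + (-7 + sqrt(2)*sqrt(-1/4*2)) = 84*(76/((3*(-1))) - 34*(-1/2)) + (-7 + sqrt(2)*sqrt(-1/2)) = 84*(76/(-3) + 17) + (-7 + sqrt(2)*(I*sqrt(2)/2)) = 84*(76*(-1/3) + 17) + (-7 + I) = 84*(-76/3 + 17) + (-7 + I) = 84*(-25/3) + (-7 + I) = -700 + (-7 + I) = -707 + I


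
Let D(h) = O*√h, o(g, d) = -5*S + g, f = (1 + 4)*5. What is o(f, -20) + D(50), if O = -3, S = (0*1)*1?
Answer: 25 - 15*√2 ≈ 3.7868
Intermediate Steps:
f = 25 (f = 5*5 = 25)
S = 0 (S = 0*1 = 0)
o(g, d) = g (o(g, d) = -5*0 + g = 0 + g = g)
D(h) = -3*√h
o(f, -20) + D(50) = 25 - 15*√2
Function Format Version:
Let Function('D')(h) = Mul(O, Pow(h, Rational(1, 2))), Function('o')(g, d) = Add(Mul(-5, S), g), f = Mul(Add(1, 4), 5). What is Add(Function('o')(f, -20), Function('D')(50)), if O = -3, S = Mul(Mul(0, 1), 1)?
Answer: Add(25, Mul(-15, Pow(2, Rational(1, 2)))) ≈ 3.7868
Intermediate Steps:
f = 25 (f = Mul(5, 5) = 25)
S = 0 (S = Mul(0, 1) = 0)
Function('o')(g, d) = g (Function('o')(g, d) = Add(Mul(-5, 0), g) = Add(0, g) = g)
Function('D')(h) = Mul(-3, Pow(h, Rational(1, 2)))
Add(Function('o')(f, -20), Function('D')(50)) = Add(25, Mul(-3, Pow(50, Rational(1, 2)))) = Add(25, Mul(-3, Mul(5, Pow(2, Rational(1, 2))))) = Add(25, Mul(-15, Pow(2, Rational(1, 2))))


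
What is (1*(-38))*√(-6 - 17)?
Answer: -38*I*√23 ≈ -182.24*I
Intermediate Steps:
(1*(-38))*√(-6 - 17) = -38*I*√23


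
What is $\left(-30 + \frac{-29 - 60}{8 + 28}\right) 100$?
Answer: $- \frac{29225}{9} \approx -3247.2$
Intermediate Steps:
$\left(-30 + \frac{-29 - 60}{8 + 28}\right) 100 = \left(-30 - \frac{89}{36}\right) 100 = \left(- \frac{1169}{36}\right) 100 = - \frac{29225}{9}$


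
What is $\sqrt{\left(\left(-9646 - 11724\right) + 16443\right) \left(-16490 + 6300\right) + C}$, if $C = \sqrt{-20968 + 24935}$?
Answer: $\sqrt{50206130 + \sqrt{3967}} \approx 7085.6$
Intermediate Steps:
$C = \sqrt{3967} \approx 62.984$
$\sqrt{\left(\left(-9646 - 11724\right) + 16443\right) \left(-16490 + 6300\right) + C} = \sqrt{\left(\left(-9646 - 11724\right) + 16443\right) \left(-16490 + 6300\right) + \sqrt{3967}} = \sqrt{\left(-21370 + 16443\right) \left(-10190\right) + \sqrt{3967}} = \sqrt{\left(-4927\right) \left(-10190\right) + \sqrt{3967}} = \sqrt{50206130 + \sqrt{3967}}$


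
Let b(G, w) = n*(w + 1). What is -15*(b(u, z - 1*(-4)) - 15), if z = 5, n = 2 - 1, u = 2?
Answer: 75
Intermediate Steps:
n = 1
b(G, w) = 1 + w (b(G, w) = 1*(w + 1) = 1*(1 + w) = 1 + w)
-15*(b(u, z - 1*(-4)) - 15) = -15*((1 + (5 - 1*(-4))) - 15) = -15*((1 + (5 + 4)) - 15) = -15*((1 + 9) - 15) = -15*(10 - 15) = -15*(-5) = 75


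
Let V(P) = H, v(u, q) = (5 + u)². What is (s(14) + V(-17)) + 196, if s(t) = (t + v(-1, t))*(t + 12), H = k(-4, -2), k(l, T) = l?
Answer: 972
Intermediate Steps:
H = -4
V(P) = -4
s(t) = (12 + t)*(16 + t) (s(t) = (t + (5 - 1)²)*(t + 12) = (t + 4²)*(12 + t) = (t + 16)*(12 + t) = (16 + t)*(12 + t) = (12 + t)*(16 + t))
(s(14) + V(-17)) + 196 = ((192 + 14² + 28*14) - 4) + 196 = ((192 + 196 + 392) - 4) + 196 = (780 - 4) + 196 = 776 + 196 = 972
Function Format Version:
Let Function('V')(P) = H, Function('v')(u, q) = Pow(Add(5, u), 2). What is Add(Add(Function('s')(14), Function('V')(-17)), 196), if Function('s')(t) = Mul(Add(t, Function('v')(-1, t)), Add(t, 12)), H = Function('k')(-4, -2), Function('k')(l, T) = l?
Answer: 972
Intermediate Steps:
H = -4
Function('V')(P) = -4
Function('s')(t) = Mul(Add(12, t), Add(16, t)) (Function('s')(t) = Mul(Add(t, Pow(Add(5, -1), 2)), Add(t, 12)) = Mul(Add(t, Pow(4, 2)), Add(12, t)) = Mul(Add(t, 16), Add(12, t)) = Mul(Add(16, t), Add(12, t)) = Mul(Add(12, t), Add(16, t)))
Add(Add(Function('s')(14), Function('V')(-17)), 196) = Add(Add(Add(192, Pow(14, 2), Mul(28, 14)), -4), 196) = Add(Add(Add(192, 196, 392), -4), 196) = Add(Add(780, -4), 196) = Add(776, 196) = 972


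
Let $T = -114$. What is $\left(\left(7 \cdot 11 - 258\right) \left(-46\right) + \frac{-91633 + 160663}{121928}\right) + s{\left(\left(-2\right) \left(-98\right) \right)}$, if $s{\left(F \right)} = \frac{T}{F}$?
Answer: $\frac{24871680697}{2987236} \approx 8326.0$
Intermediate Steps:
$s{\left(F \right)} = - \frac{114}{F}$
$\left(\left(7 \cdot 11 - 258\right) \left(-46\right) + \frac{-91633 + 160663}{121928}\right) + s{\left(\left(-2\right) \left(-98\right) \right)} = \left(\left(7 \cdot 11 - 258\right) \left(-46\right) + \frac{-91633 + 160663}{121928}\right) - \frac{114}{\left(-2\right) \left(-98\right)} = \left(\left(77 - 258\right) \left(-46\right) + 69030 \cdot \frac{1}{121928}\right) - \frac{114}{196} = \left(\left(-181\right) \left(-46\right) + \frac{34515}{60964}\right) - \frac{57}{98} = \left(8326 + \frac{34515}{60964}\right) - \frac{57}{98} = \frac{507620779}{60964} - \frac{57}{98} = \frac{24871680697}{2987236}$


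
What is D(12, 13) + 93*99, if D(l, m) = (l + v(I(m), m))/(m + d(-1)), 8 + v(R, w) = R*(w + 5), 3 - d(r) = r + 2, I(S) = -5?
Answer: 138019/15 ≈ 9201.3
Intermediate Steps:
d(r) = 1 - r (d(r) = 3 - (r + 2) = 3 - (2 + r) = 3 + (-2 - r) = 1 - r)
v(R, w) = -8 + R*(5 + w) (v(R, w) = -8 + R*(w + 5) = -8 + R*(5 + w))
D(l, m) = (-33 + l - 5*m)/(2 + m) (D(l, m) = (l + (-8 + 5*(-5) - 5*m))/(m + (1 - 1*(-1))) = (l + (-8 - 25 - 5*m))/(m + (1 + 1)) = (l + (-33 - 5*m))/(m + 2) = (-33 + l - 5*m)/(2 + m))
D(12, 13) + 93*99 = (-33 + 12 - 5*13)/(2 + 13) + 93*99 = (-33 + 12 - 65)/15 + 9207 = (1/15)*(-86) + 9207 = -86/15 + 9207 = 138019/15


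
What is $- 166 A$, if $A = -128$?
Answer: $21248$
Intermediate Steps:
$- 166 A = \left(-166\right) \left(-128\right) = 21248$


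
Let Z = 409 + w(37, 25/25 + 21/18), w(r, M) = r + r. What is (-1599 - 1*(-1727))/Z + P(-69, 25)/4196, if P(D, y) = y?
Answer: 549163/2026668 ≈ 0.27097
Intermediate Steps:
w(r, M) = 2*r
Z = 483 (Z = 409 + 2*37 = 409 + 74 = 483)
(-1599 - 1*(-1727))/Z + P(-69, 25)/4196 = (-1599 - 1*(-1727))/483 + 25/4196 = (-1599 + 1727)*(1/483) + 25*(1/4196) = 128*(1/483) + 25/4196 = 128/483 + 25/4196 = 549163/2026668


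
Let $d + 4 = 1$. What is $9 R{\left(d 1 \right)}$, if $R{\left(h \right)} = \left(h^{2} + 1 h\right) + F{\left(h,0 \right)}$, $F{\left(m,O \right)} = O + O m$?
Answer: $54$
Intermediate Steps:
$d = -3$ ($d = -4 + 1 = -3$)
$R{\left(h \right)} = h + h^{2}$ ($R{\left(h \right)} = \left(h^{2} + 1 h\right) + 0 \left(1 + h\right) = \left(h^{2} + h\right) + 0 = \left(h + h^{2}\right) + 0 = h + h^{2}$)
$9 R{\left(d 1 \right)} = 9 \left(-3\right) 1 \left(1 - 3\right) = 9 \left(- 3 \left(1 - 3\right)\right) = 9 \left(\left(-3\right) \left(-2\right)\right) = 9 \cdot 6 = 54$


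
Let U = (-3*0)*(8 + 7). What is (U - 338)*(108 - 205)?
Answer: 32786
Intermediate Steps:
U = 0 (U = 0*15 = 0)
(U - 338)*(108 - 205) = (0 - 338)*(108 - 205) = -338*(-97) = 32786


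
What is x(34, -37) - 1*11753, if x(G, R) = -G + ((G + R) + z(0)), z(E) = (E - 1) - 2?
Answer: -11793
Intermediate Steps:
z(E) = -3 + E (z(E) = (-1 + E) - 2 = -3 + E)
x(G, R) = -3 + R (x(G, R) = -G + ((G + R) + (-3 + 0)) = -G + ((G + R) - 3) = -G + (-3 + G + R) = -3 + R)
x(34, -37) - 1*11753 = (-3 - 37) - 1*11753 = -40 - 11753 = -11793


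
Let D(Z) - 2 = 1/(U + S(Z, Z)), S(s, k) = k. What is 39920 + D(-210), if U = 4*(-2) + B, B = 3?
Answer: 8583229/215 ≈ 39922.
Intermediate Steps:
U = -5 (U = 4*(-2) + 3 = -8 + 3 = -5)
D(Z) = 2 + 1/(-5 + Z)
39920 + D(-210) = 39920 + (-9 + 2*(-210))/(-5 - 210) = 39920 + (-9 - 420)/(-215) = 39920 - 1/215*(-429) = 39920 + 429/215 = 8583229/215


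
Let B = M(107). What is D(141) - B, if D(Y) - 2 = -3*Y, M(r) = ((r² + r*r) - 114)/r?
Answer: -67831/107 ≈ -633.93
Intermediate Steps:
M(r) = (-114 + 2*r²)/r (M(r) = ((r² + r²) - 114)/r = (2*r² - 114)/r = (-114 + 2*r²)/r)
D(Y) = 2 - 3*Y
B = 22784/107 (B = -114/107 + 2*107 = -114*1/107 + 214 = -114/107 + 214 = 22784/107 ≈ 212.93)
D(141) - B = (2 - 3*141) - 1*22784/107 = (2 - 423) - 22784/107 = -421 - 22784/107 = -67831/107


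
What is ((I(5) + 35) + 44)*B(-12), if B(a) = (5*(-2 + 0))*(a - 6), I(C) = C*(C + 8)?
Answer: 25920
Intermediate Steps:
I(C) = C*(8 + C)
B(a) = 60 - 10*a (B(a) = (5*(-2))*(-6 + a) = -10*(-6 + a) = 60 - 10*a)
((I(5) + 35) + 44)*B(-12) = ((5*(8 + 5) + 35) + 44)*(60 - 10*(-12)) = ((5*13 + 35) + 44)*(60 + 120) = ((65 + 35) + 44)*180 = (100 + 44)*180 = 144*180 = 25920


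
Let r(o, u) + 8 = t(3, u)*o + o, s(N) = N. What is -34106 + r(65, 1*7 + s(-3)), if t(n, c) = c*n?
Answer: -33269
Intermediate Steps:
r(o, u) = -8 + o + 3*o*u (r(o, u) = -8 + ((u*3)*o + o) = -8 + ((3*u)*o + o) = -8 + (3*o*u + o) = -8 + (o + 3*o*u) = -8 + o + 3*o*u)
-34106 + r(65, 1*7 + s(-3)) = -34106 + (-8 + 65 + 3*65*(1*7 - 3)) = -34106 + (-8 + 65 + 3*65*(7 - 3)) = -34106 + (-8 + 65 + 3*65*4) = -34106 + (-8 + 65 + 780) = -34106 + 837 = -33269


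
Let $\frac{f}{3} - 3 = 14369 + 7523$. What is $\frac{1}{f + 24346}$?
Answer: $\frac{1}{90031} \approx 1.1107 \cdot 10^{-5}$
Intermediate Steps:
$f = 65685$ ($f = 9 + 3 \left(14369 + 7523\right) = 9 + 3 \cdot 21892 = 9 + 65676 = 65685$)
$\frac{1}{f + 24346} = \frac{1}{65685 + 24346} = \frac{1}{90031}$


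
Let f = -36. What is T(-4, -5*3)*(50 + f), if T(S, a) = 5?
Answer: 70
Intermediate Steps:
T(-4, -5*3)*(50 + f) = 5*(50 - 36) = 5*14 = 70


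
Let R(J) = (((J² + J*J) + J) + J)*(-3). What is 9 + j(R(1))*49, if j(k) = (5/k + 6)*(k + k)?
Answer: -6557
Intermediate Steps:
R(J) = -6*J - 6*J² (R(J) = (((J² + J²) + J) + J)*(-3) = ((2*J² + J) + J)*(-3) = ((J + 2*J²) + J)*(-3) = (2*J + 2*J²)*(-3) = -6*J - 6*J²)
j(k) = 2*k*(6 + 5/k) (j(k) = (6 + 5/k)*(2*k) = 2*k*(6 + 5/k))
9 + j(R(1))*49 = 9 + (10 + 12*(-6*1*(1 + 1)))*49 = 9 + (10 + 12*(-6*1*2))*49 = 9 + (10 + 12*(-12))*49 = 9 + (10 - 144)*49 = 9 - 134*49 = 9 - 6566 = -6557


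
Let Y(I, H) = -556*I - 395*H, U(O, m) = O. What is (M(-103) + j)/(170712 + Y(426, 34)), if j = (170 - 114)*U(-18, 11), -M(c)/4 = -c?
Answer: 710/39787 ≈ 0.017845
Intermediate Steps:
M(c) = 4*c (M(c) = -(-4)*c = 4*c)
j = -1008 (j = (170 - 114)*(-18) = 56*(-18) = -1008)
(M(-103) + j)/(170712 + Y(426, 34)) = (4*(-103) - 1008)/(170712 + (-556*426 - 395*34)) = (-412 - 1008)/(170712 + (-236856 - 13430)) = -1420/(170712 - 250286) = -1420/(-79574) = -1420*(-1/79574) = 710/39787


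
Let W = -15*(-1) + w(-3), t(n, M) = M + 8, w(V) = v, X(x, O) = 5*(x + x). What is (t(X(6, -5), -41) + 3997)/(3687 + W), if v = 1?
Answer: 3964/3703 ≈ 1.0705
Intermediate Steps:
X(x, O) = 10*x (X(x, O) = 5*(2*x) = 10*x)
w(V) = 1
t(n, M) = 8 + M
W = 16 (W = -15*(-1) + 1 = 15 + 1 = 16)
(t(X(6, -5), -41) + 3997)/(3687 + W) = ((8 - 41) + 3997)/(3687 + 16) = (-33 + 3997)/3703 = 3964*(1/3703) = 3964/3703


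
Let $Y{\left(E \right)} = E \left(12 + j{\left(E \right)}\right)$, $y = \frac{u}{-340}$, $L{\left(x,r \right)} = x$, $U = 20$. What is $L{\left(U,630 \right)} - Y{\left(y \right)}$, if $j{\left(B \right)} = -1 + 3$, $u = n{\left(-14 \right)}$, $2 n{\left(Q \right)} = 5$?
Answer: $\frac{1367}{68} \approx 20.103$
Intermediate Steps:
$n{\left(Q \right)} = \frac{5}{2}$ ($n{\left(Q \right)} = \frac{1}{2} \cdot 5 = \frac{5}{2}$)
$u = \frac{5}{2} \approx 2.5$
$y = - \frac{1}{136}$ ($y = \frac{5}{2 \left(-340\right)} = \frac{5}{2} \left(- \frac{1}{340}\right) = - \frac{1}{136} \approx -0.0073529$)
$j{\left(B \right)} = 2$
$Y{\left(E \right)} = 14 E$ ($Y{\left(E \right)} = E \left(12 + 2\right) = E 14 = 14 E$)
$L{\left(U,630 \right)} - Y{\left(y \right)} = 20 - 14 \left(- \frac{1}{136}\right) = 20 - - \frac{7}{68} = 20 + \frac{7}{68} = \frac{1367}{68}$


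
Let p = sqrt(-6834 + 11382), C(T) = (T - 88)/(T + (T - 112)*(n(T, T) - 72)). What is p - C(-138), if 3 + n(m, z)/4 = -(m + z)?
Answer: -113/127569 + 2*sqrt(1137) ≈ 67.438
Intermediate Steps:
n(m, z) = -12 - 4*m - 4*z (n(m, z) = -12 + 4*(-(m + z)) = -12 + 4*(-m - z) = -12 + (-4*m - 4*z) = -12 - 4*m - 4*z)
C(T) = (-88 + T)/(T + (-112 + T)*(-84 - 8*T)) (C(T) = (T - 88)/(T + (T - 112)*((-12 - 4*T - 4*T) - 72)) = (-88 + T)/(T + (-112 + T)*((-12 - 8*T) - 72)) = (-88 + T)/(T + (-112 + T)*(-84 - 8*T)))
p = 2*sqrt(1137) (p = sqrt(4548) = 2*sqrt(1137) ≈ 67.439)
p - C(-138) = 2*sqrt(1137) - (88 - 1*(-138))/(-9408 - 813*(-138) + 8*(-138)**2) = 2*sqrt(1137) - (88 + 138)/(-9408 + 112194 + 8*19044) = 2*sqrt(1137) - 226/(-9408 + 112194 + 152352) = 2*sqrt(1137) - 226/255138 = 2*sqrt(1137) - 1*113/127569 = 2*sqrt(1137) - 113/127569 = -113/127569 + 2*sqrt(1137)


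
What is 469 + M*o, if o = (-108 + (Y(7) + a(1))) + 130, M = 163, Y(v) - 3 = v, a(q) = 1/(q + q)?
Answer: 11533/2 ≈ 5766.5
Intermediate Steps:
a(q) = 1/(2*q)
Y(v) = 3 + v
o = 65/2 (o = (-108 + ((3 + 7) + (½)/1)) + 130 = (-108 + (10 + (½)*1)) + 130 = (-108 + (10 + ½)) + 130 = (-108 + 21/2) + 130 = -195/2 + 130 = 65/2 ≈ 32.500)
469 + M*o = 469 + 163*(65/2) = 469 + 10595/2 = 11533/2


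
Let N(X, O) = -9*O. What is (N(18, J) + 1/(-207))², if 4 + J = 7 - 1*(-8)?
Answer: 420004036/42849 ≈ 9802.0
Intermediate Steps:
J = 11 (J = -4 + (7 - 1*(-8)) = -4 + (7 + 8) = -4 + 15 = 11)
(N(18, J) + 1/(-207))² = (-9*11 + 1/(-207))² = (-99 - 1/207)² = (-20494/207)² = 420004036/42849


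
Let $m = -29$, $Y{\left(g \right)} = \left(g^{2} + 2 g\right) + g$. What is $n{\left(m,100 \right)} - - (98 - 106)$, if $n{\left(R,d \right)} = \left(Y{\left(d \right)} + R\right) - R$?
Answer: $10292$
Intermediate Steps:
$Y{\left(g \right)} = g^{2} + 3 g$
$n{\left(R,d \right)} = d \left(3 + d\right)$ ($n{\left(R,d \right)} = \left(d \left(3 + d\right) + R\right) - R = \left(R + d \left(3 + d\right)\right) - R = d \left(3 + d\right)$)
$n{\left(m,100 \right)} - - (98 - 106) = 100 \left(3 + 100\right) - - (98 - 106) = 100 \cdot 103 - \left(-1\right) \left(-8\right) = 10300 - 8 = 10292$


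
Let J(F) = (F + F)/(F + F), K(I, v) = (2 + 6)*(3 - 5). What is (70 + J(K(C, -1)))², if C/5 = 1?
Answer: 5041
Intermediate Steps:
C = 5 (C = 5*1 = 5)
K(I, v) = -16 (K(I, v) = 8*(-2) = -16)
J(F) = 1 (J(F) = (2*F)/((2*F)) = (2*F)*(1/(2*F)) = 1)
(70 + J(K(C, -1)))² = (70 + 1)² = 71² = 5041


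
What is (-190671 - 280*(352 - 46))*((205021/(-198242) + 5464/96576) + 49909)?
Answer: -5501169779266491115/398862904 ≈ -1.3792e+10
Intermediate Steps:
(-190671 - 280*(352 - 46))*((205021/(-198242) + 5464/96576) + 49909) = (-190671 - 280*306)*((205021*(-1/198242) + 5464*(1/96576)) + 49909) = (-190671 - 85680)*((-205021/198242 + 683/12072) + 49909) = -276351*(-1169807113/1196588712 + 49909) = -276351*59719376220095/1196588712 = -5501169779266491115/398862904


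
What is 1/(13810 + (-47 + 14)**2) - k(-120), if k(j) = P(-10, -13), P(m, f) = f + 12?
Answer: 14900/14899 ≈ 1.0001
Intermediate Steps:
P(m, f) = 12 + f
k(j) = -1 (k(j) = 12 - 13 = -1)
1/(13810 + (-47 + 14)**2) - k(-120) = 1/(13810 + (-47 + 14)**2) - 1*(-1) = 1/(13810 + (-33)**2) + 1 = 1/(13810 + 1089) + 1 = 1/14899 + 1 = 14900/14899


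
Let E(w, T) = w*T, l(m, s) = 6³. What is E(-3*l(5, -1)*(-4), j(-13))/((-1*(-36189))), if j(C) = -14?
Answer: -4032/4021 ≈ -1.0027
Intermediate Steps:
l(m, s) = 216
E(w, T) = T*w
E(-3*l(5, -1)*(-4), j(-13))/((-1*(-36189))) = (-14*(-3*216)*(-4))/((-1*(-36189))) = -(-9072)*(-4)/36189 = -14*2592*(1/36189) = -36288*1/36189 = -4032/4021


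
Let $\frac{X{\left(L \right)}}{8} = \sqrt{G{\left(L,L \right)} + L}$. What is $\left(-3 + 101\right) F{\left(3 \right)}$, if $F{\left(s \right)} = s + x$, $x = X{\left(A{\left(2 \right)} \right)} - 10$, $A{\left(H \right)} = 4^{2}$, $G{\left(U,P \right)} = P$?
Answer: $-686 + 3136 \sqrt{2} \approx 3749.0$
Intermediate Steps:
$A{\left(H \right)} = 16$
$X{\left(L \right)} = 8 \sqrt{2} \sqrt{L}$ ($X{\left(L \right)} = 8 \sqrt{L + L} = 8 \sqrt{2 L} = 8 \sqrt{2} \sqrt{L}$)
$x = -10 + 32 \sqrt{2}$ ($x = 8 \sqrt{2} \sqrt{16} - 10 = 8 \sqrt{2} \cdot 4 - 10 = 32 \sqrt{2} - 10 = -10 + 32 \sqrt{2} \approx 35.255$)
$F{\left(s \right)} = -10 + s + 32 \sqrt{2}$ ($F{\left(s \right)} = s - \left(10 - 32 \sqrt{2}\right) = -10 + s + 32 \sqrt{2}$)
$\left(-3 + 101\right) F{\left(3 \right)} = \left(-3 + 101\right) \left(-10 + 3 + 32 \sqrt{2}\right) = 98 \left(-7 + 32 \sqrt{2}\right) = -686 + 3136 \sqrt{2}$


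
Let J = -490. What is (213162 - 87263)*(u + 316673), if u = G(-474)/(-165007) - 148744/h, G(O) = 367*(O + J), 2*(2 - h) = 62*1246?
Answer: 31762243338260661377/796653796 ≈ 3.9870e+10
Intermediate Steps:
h = -38624 (h = 2 - 31*1246 = 2 - ½*77252 = 2 - 38626 = -38624)
G(O) = -179830 + 367*O (G(O) = 367*(O - 490) = 367*(-490 + O) = -179830 + 367*O)
u = 4776063615/796653796 (u = (-179830 + 367*(-474))/(-165007) - 148744/(-38624) = (-179830 - 173958)*(-1/165007) - 148744*(-1/38624) = -353788*(-1/165007) + 18593/4828 = 353788/165007 + 18593/4828 = 4776063615/796653796 ≈ 5.9952)
(213162 - 87263)*(u + 316673) = (213162 - 87263)*(4776063615/796653796 + 316673) = 125899*(252283523604323/796653796) = 31762243338260661377/796653796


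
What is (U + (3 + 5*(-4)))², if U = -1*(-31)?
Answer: 196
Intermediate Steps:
U = 31
(U + (3 + 5*(-4)))² = (31 + (3 + 5*(-4)))² = (31 + (3 - 20))² = (31 - 17)² = 14² = 196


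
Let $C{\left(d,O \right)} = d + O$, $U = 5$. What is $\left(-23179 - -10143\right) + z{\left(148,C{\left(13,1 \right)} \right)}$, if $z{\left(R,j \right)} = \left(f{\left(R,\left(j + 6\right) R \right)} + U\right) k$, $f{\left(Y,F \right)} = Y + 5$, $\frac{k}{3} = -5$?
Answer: $-15406$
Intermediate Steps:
$C{\left(d,O \right)} = O + d$
$k = -15$ ($k = 3 \left(-5\right) = -15$)
$f{\left(Y,F \right)} = 5 + Y$
$z{\left(R,j \right)} = -150 - 15 R$ ($z{\left(R,j \right)} = \left(\left(5 + R\right) + 5\right) \left(-15\right) = \left(10 + R\right) \left(-15\right) = -150 - 15 R$)
$\left(-23179 - -10143\right) + z{\left(148,C{\left(13,1 \right)} \right)} = \left(-23179 - -10143\right) - 2370 = \left(-23179 + 10143\right) - 2370 = -13036 - 2370 = -15406$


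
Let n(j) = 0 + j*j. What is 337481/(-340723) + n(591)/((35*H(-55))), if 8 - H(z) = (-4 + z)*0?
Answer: 118913575483/95402440 ≈ 1246.4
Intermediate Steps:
H(z) = 8 (H(z) = 8 - (-4 + z)*0 = 8 - 1*0 = 8 + 0 = 8)
n(j) = j² (n(j) = 0 + j² = j²)
337481/(-340723) + n(591)/((35*H(-55))) = 337481/(-340723) + 591²/((35*8)) = 337481*(-1/340723) + 349281/280 = -337481/340723 + 349281*(1/280) = -337481/340723 + 349281/280 = 118913575483/95402440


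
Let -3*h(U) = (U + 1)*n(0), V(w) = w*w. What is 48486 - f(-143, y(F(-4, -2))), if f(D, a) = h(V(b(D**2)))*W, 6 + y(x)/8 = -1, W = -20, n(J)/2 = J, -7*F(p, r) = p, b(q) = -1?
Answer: 48486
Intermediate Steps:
F(p, r) = -p/7
n(J) = 2*J
V(w) = w**2
h(U) = 0 (h(U) = -(U + 1)*2*0/3 = -(1 + U)*0/3 = -1/3*0 = 0)
y(x) = -56 (y(x) = -48 + 8*(-1) = -48 - 8 = -56)
f(D, a) = 0 (f(D, a) = 0*(-20) = 0)
48486 - f(-143, y(F(-4, -2))) = 48486 - 1*0 = 48486 + 0 = 48486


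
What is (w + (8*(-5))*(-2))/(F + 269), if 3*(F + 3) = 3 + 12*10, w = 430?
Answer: 510/307 ≈ 1.6612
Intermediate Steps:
F = 38 (F = -3 + (3 + 12*10)/3 = -3 + (3 + 120)/3 = -3 + (⅓)*123 = -3 + 41 = 38)
(w + (8*(-5))*(-2))/(F + 269) = (430 + (8*(-5))*(-2))/(38 + 269) = (430 - 40*(-2))/307 = (430 + 80)*(1/307) = 510*(1/307) = 510/307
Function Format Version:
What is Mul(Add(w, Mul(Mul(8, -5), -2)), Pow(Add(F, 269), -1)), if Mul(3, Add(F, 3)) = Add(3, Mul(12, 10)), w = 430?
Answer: Rational(510, 307) ≈ 1.6612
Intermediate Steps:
F = 38 (F = Add(-3, Mul(Rational(1, 3), Add(3, Mul(12, 10)))) = Add(-3, Mul(Rational(1, 3), Add(3, 120))) = Add(-3, Mul(Rational(1, 3), 123)) = Add(-3, 41) = 38)
Mul(Add(w, Mul(Mul(8, -5), -2)), Pow(Add(F, 269), -1)) = Mul(Add(430, Mul(Mul(8, -5), -2)), Pow(Add(38, 269), -1)) = Mul(Add(430, Mul(-40, -2)), Pow(307, -1)) = Mul(Add(430, 80), Rational(1, 307)) = Mul(510, Rational(1, 307)) = Rational(510, 307)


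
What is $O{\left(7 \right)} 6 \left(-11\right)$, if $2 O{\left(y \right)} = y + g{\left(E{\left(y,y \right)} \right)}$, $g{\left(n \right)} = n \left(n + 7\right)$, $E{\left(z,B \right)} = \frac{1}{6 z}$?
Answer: $- \frac{139073}{588} \approx -236.52$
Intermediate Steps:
$E{\left(z,B \right)} = \frac{1}{6 z}$
$g{\left(n \right)} = n \left(7 + n\right)$
$O{\left(y \right)} = \frac{y}{2} + \frac{7 + \frac{1}{6 y}}{12 y}$ ($O{\left(y \right)} = \frac{y + \frac{1}{6 y} \left(7 + \frac{1}{6 y}\right)}{2} = \frac{y + \frac{7 + \frac{1}{6 y}}{6 y}}{2} = \frac{y}{2} + \frac{7 + \frac{1}{6 y}}{12 y}$)
$O{\left(7 \right)} 6 \left(-11\right) = \frac{1 + 36 \cdot 7^{3} + 42 \cdot 7}{72 \cdot 49} \cdot 6 \left(-11\right) = \frac{1}{72} \cdot \frac{1}{49} \left(1 + 36 \cdot 343 + 294\right) \left(-66\right) = \frac{1}{72} \cdot \frac{1}{49} \left(1 + 12348 + 294\right) \left(-66\right) = \frac{1}{72} \cdot \frac{1}{49} \cdot 12643 \left(-66\right) = \frac{12643}{3528} \left(-66\right) = - \frac{139073}{588}$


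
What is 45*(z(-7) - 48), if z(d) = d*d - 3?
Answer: -90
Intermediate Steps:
z(d) = -3 + d² (z(d) = d² - 3 = -3 + d²)
45*(z(-7) - 48) = 45*((-3 + (-7)²) - 48) = 45*((-3 + 49) - 48) = 45*(46 - 48) = 45*(-2) = -90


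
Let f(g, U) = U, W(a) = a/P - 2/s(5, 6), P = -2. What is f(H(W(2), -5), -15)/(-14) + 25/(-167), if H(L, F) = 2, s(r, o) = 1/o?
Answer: 2155/2338 ≈ 0.92173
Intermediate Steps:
W(a) = -12 - a/2 (W(a) = a/(-2) - 2/(1/6) = a*(-1/2) - 2/1/6 = -a/2 - 2*6 = -a/2 - 12 = -12 - a/2)
f(H(W(2), -5), -15)/(-14) + 25/(-167) = -15/(-14) + 25/(-167) = -15*(-1/14) + 25*(-1/167) = 15/14 - 25/167 = 2155/2338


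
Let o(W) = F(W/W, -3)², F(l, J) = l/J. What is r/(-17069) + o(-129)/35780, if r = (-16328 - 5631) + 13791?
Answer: 2630276429/5496559380 ≈ 0.47853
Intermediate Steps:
r = -8168 (r = -21959 + 13791 = -8168)
o(W) = ⅑ (o(W) = ((W/W)/(-3))² = (1*(-⅓))² = (-⅓)² = ⅑)
r/(-17069) + o(-129)/35780 = -8168/(-17069) + (⅑)/35780 = -8168*(-1/17069) + (⅑)*(1/35780) = 8168/17069 + 1/322020 = 2630276429/5496559380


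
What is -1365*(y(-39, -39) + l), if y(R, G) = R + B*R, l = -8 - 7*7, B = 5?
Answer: 397215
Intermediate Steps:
l = -57 (l = -8 - 49 = -57)
y(R, G) = 6*R (y(R, G) = R + 5*R = 6*R)
-1365*(y(-39, -39) + l) = -1365*(6*(-39) - 57) = -1365*(-234 - 57) = -1365*(-291) = 397215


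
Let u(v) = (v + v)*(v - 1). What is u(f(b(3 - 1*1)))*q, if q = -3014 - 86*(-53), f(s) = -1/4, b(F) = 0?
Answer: 965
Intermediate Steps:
f(s) = -1/4 (f(s) = -1*1/4 = -1/4)
u(v) = 2*v*(-1 + v) (u(v) = (2*v)*(-1 + v) = 2*v*(-1 + v))
q = 1544 (q = -3014 - 1*(-4558) = -3014 + 4558 = 1544)
u(f(b(3 - 1*1)))*q = (2*(-1/4)*(-1 - 1/4))*1544 = (2*(-1/4)*(-5/4))*1544 = (5/8)*1544 = 965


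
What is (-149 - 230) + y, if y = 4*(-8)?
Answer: -411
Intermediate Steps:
y = -32
(-149 - 230) + y = (-149 - 230) - 32 = -379 - 32 = -411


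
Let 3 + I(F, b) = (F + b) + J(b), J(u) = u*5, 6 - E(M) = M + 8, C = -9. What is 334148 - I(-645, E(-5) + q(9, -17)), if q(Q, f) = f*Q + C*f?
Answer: 334778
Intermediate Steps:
E(M) = -2 - M (E(M) = 6 - (M + 8) = 6 - (8 + M) = 6 + (-8 - M) = -2 - M)
q(Q, f) = -9*f + Q*f (q(Q, f) = f*Q - 9*f = Q*f - 9*f = -9*f + Q*f)
J(u) = 5*u
I(F, b) = -3 + F + 6*b (I(F, b) = -3 + ((F + b) + 5*b) = -3 + (F + 6*b) = -3 + F + 6*b)
334148 - I(-645, E(-5) + q(9, -17)) = 334148 - (-3 - 645 + 6*((-2 - 1*(-5)) - 17*(-9 + 9))) = 334148 - (-3 - 645 + 6*((-2 + 5) - 17*0)) = 334148 - (-3 - 645 + 6*(3 + 0)) = 334148 - (-3 - 645 + 6*3) = 334148 - (-3 - 645 + 18) = 334148 - 1*(-630) = 334148 + 630 = 334778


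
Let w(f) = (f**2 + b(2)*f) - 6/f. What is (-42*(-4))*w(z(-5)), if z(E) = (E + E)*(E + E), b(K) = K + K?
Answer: 43679748/25 ≈ 1.7472e+6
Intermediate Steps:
b(K) = 2*K
z(E) = 4*E**2 (z(E) = (2*E)*(2*E) = 4*E**2)
w(f) = f**2 - 6/f + 4*f (w(f) = (f**2 + (2*2)*f) - 6/f = (f**2 + 4*f) - 6/f = f**2 - 6/f + 4*f)
(-42*(-4))*w(z(-5)) = (-42*(-4))*((-6 + (4*(-5)**2)**2*(4 + 4*(-5)**2))/((4*(-5)**2))) = 168*((-6 + (4*25)**2*(4 + 4*25))/((4*25))) = 168*((-6 + 100**2*(4 + 100))/100) = 168*((-6 + 10000*104)/100) = 168*((-6 + 1040000)/100) = 168*((1/100)*1039994) = 168*(519997/50) = 43679748/25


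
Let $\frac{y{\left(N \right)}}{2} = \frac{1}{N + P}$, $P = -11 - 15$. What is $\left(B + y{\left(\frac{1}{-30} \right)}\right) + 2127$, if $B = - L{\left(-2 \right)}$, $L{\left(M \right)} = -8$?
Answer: $\frac{1667375}{781} \approx 2134.9$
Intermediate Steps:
$B = 8$ ($B = \left(-1\right) \left(-8\right) = 8$)
$P = -26$ ($P = -11 - 15 = -26$)
$y{\left(N \right)} = \frac{2}{-26 + N}$ ($y{\left(N \right)} = \frac{2}{N - 26} = \frac{2}{-26 + N}$)
$\left(B + y{\left(\frac{1}{-30} \right)}\right) + 2127 = \left(8 + \frac{2}{-26 + \frac{1}{-30}}\right) + 2127 = \left(8 + \frac{2}{-26 - \frac{1}{30}}\right) + 2127 = \left(8 + \frac{2}{- \frac{781}{30}}\right) + 2127 = \left(8 + 2 \left(- \frac{30}{781}\right)\right) + 2127 = \left(8 - \frac{60}{781}\right) + 2127 = \frac{6188}{781} + 2127 = \frac{1667375}{781}$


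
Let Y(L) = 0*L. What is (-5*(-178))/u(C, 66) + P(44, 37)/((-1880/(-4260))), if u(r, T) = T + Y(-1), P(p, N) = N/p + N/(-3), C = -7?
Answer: -155801/12408 ≈ -12.556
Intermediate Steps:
P(p, N) = -N/3 + N/p (P(p, N) = N/p + N*(-1/3) = N/p - N/3 = -N/3 + N/p)
Y(L) = 0
u(r, T) = T (u(r, T) = T + 0 = T)
(-5*(-178))/u(C, 66) + P(44, 37)/((-1880/(-4260))) = -5*(-178)/66 + (-1/3*37 + 37/44)/((-1880/(-4260))) = 890*(1/66) + (-37/3 + 37*(1/44))/((-1880*(-1/4260))) = 445/33 + (-37/3 + 37/44)/(94/213) = 445/33 - 1517/132*213/94 = 445/33 - 107707/4136 = -155801/12408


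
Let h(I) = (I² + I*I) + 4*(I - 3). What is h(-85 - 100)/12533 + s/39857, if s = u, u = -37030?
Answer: 2234142196/499527781 ≈ 4.4725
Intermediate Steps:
s = -37030
h(I) = -12 + 2*I² + 4*I (h(I) = (I² + I²) + 4*(-3 + I) = 2*I² + (-12 + 4*I) = -12 + 2*I² + 4*I)
h(-85 - 100)/12533 + s/39857 = (-12 + 2*(-85 - 100)² + 4*(-85 - 100))/12533 - 37030/39857 = (-12 + 2*(-185)² + 4*(-185))*(1/12533) - 37030*1/39857 = (-12 + 2*34225 - 740)*(1/12533) - 37030/39857 = (-12 + 68450 - 740)*(1/12533) - 37030/39857 = 67698*(1/12533) - 37030/39857 = 67698/12533 - 37030/39857 = 2234142196/499527781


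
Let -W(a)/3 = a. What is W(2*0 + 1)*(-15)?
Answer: 45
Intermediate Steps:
W(a) = -3*a
W(2*0 + 1)*(-15) = -3*(2*0 + 1)*(-15) = -3*(0 + 1)*(-15) = -3*1*(-15) = -3*(-15) = 45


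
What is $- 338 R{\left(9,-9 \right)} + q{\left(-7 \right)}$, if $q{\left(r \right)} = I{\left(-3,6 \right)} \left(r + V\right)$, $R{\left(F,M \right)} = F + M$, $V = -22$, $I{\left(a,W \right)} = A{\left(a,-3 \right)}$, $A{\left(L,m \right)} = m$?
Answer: $87$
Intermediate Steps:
$I{\left(a,W \right)} = -3$
$q{\left(r \right)} = 66 - 3 r$ ($q{\left(r \right)} = - 3 \left(r - 22\right) = - 3 \left(-22 + r\right) = 66 - 3 r$)
$- 338 R{\left(9,-9 \right)} + q{\left(-7 \right)} = - 338 \left(9 - 9\right) + \left(66 - -21\right) = \left(-338\right) 0 + \left(66 + 21\right) = 0 + 87 = 87$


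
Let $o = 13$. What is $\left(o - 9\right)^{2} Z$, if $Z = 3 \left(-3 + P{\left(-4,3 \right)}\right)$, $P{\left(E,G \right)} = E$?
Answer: $-336$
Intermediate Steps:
$Z = -21$ ($Z = 3 \left(-3 - 4\right) = 3 \left(-7\right) = -21$)
$\left(o - 9\right)^{2} Z = \left(13 - 9\right)^{2} \left(-21\right) = 4^{2} \left(-21\right) = 16 \left(-21\right) = -336$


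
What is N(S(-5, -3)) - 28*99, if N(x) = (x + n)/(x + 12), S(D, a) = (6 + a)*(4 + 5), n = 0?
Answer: -36027/13 ≈ -2771.3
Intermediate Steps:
S(D, a) = 54 + 9*a (S(D, a) = (6 + a)*9 = 54 + 9*a)
N(x) = x/(12 + x) (N(x) = (x + 0)/(x + 12) = x/(12 + x))
N(S(-5, -3)) - 28*99 = (54 + 9*(-3))/(12 + (54 + 9*(-3))) - 28*99 = (54 - 27)/(12 + (54 - 27)) - 2772 = 27/(12 + 27) - 2772 = 27/39 - 2772 = 27*(1/39) - 2772 = 9/13 - 2772 = -36027/13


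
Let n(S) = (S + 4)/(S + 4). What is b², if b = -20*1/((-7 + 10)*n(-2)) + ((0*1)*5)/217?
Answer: 400/9 ≈ 44.444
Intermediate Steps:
n(S) = 1 (n(S) = (4 + S)/(4 + S) = 1)
b = -20/3 (b = -20/(-7 + 10) + ((0*1)*5)/217 = -20/(1*3) + (0*5)*(1/217) = -20/3 + 0*(1/217) = -20*⅓ + 0 = -20/3 + 0 = -20/3 ≈ -6.6667)
b² = (-20/3)² = 400/9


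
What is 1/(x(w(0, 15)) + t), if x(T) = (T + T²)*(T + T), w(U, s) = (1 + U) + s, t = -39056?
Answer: -1/30352 ≈ -3.2947e-5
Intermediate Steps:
w(U, s) = 1 + U + s
x(T) = 2*T*(T + T²) (x(T) = (T + T²)*(2*T) = 2*T*(T + T²))
1/(x(w(0, 15)) + t) = 1/(2*(1 + 0 + 15)²*(1 + (1 + 0 + 15)) - 39056) = 1/(2*16²*(1 + 16) - 39056) = 1/(2*256*17 - 39056) = 1/(8704 - 39056) = 1/(-30352) = -1/30352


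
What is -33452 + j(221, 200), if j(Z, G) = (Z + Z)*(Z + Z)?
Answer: 161912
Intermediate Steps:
j(Z, G) = 4*Z**2 (j(Z, G) = (2*Z)*(2*Z) = 4*Z**2)
-33452 + j(221, 200) = -33452 + 4*221**2 = -33452 + 4*48841 = -33452 + 195364 = 161912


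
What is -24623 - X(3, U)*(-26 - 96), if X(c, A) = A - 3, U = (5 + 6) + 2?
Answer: -23403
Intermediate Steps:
U = 13 (U = 11 + 2 = 13)
X(c, A) = -3 + A
-24623 - X(3, U)*(-26 - 96) = -24623 - (-3 + 13)*(-26 - 96) = -24623 - 10*(-122) = -24623 - 1*(-1220) = -24623 + 1220 = -23403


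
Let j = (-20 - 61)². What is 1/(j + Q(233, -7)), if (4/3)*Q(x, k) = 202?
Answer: 2/13425 ≈ 0.00014898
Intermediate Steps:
Q(x, k) = 303/2 (Q(x, k) = (¾)*202 = 303/2)
j = 6561 (j = (-81)² = 6561)
1/(j + Q(233, -7)) = 1/(6561 + 303/2) = 1/(13425/2) = 2/13425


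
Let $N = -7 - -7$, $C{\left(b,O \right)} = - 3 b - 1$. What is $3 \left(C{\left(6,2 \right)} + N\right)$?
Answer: $-57$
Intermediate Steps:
$C{\left(b,O \right)} = -1 - 3 b$
$N = 0$ ($N = -7 + 7 = 0$)
$3 \left(C{\left(6,2 \right)} + N\right) = 3 \left(\left(-1 - 18\right) + 0\right) = 3 \left(-19 + 0\right) = 3 \left(-19\right) = -57$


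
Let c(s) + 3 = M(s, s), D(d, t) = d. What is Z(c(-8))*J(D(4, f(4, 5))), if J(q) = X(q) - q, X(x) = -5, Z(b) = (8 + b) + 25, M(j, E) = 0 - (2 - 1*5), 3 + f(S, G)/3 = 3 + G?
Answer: -297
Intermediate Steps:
f(S, G) = 3*G (f(S, G) = -9 + 3*(3 + G) = -9 + (9 + 3*G) = 3*G)
M(j, E) = 3 (M(j, E) = 0 - (2 - 5) = 0 - 1*(-3) = 0 + 3 = 3)
c(s) = 0 (c(s) = -3 + 3 = 0)
Z(b) = 33 + b
J(q) = -5 - q
Z(c(-8))*J(D(4, f(4, 5))) = (33 + 0)*(-5 - 1*4) = 33*(-5 - 4) = 33*(-9) = -297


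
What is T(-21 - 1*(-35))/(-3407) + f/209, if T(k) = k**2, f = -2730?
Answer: -9342074/712063 ≈ -13.120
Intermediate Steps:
T(-21 - 1*(-35))/(-3407) + f/209 = (-21 - 1*(-35))**2/(-3407) - 2730/209 = (-21 + 35)**2*(-1/3407) - 2730*1/209 = 14**2*(-1/3407) - 2730/209 = 196*(-1/3407) - 2730/209 = -196/3407 - 2730/209 = -9342074/712063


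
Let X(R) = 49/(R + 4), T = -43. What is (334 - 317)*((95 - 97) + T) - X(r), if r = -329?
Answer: -248576/325 ≈ -764.85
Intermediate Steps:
X(R) = 49/(4 + R)
(334 - 317)*((95 - 97) + T) - X(r) = (334 - 317)*((95 - 97) - 43) - 49/(4 - 329) = 17*(-2 - 43) - 49/(-325) = 17*(-45) - 49*(-1)/325 = -765 - 1*(-49/325) = -765 + 49/325 = -248576/325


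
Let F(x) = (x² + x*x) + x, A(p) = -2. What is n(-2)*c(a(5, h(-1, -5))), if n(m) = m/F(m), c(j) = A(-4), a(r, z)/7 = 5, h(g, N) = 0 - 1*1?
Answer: ⅔ ≈ 0.66667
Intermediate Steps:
h(g, N) = -1 (h(g, N) = 0 - 1 = -1)
a(r, z) = 35 (a(r, z) = 7*5 = 35)
c(j) = -2
F(x) = x + 2*x² (F(x) = (x² + x²) + x = 2*x² + x = x + 2*x²)
n(m) = 1/(1 + 2*m) (n(m) = m/((m*(1 + 2*m))) = m*(1/(m*(1 + 2*m))) = 1/(1 + 2*m))
n(-2)*c(a(5, h(-1, -5))) = -2/(1 + 2*(-2)) = -2/(1 - 4) = -2/(-3) = -⅓*(-2) = ⅔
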